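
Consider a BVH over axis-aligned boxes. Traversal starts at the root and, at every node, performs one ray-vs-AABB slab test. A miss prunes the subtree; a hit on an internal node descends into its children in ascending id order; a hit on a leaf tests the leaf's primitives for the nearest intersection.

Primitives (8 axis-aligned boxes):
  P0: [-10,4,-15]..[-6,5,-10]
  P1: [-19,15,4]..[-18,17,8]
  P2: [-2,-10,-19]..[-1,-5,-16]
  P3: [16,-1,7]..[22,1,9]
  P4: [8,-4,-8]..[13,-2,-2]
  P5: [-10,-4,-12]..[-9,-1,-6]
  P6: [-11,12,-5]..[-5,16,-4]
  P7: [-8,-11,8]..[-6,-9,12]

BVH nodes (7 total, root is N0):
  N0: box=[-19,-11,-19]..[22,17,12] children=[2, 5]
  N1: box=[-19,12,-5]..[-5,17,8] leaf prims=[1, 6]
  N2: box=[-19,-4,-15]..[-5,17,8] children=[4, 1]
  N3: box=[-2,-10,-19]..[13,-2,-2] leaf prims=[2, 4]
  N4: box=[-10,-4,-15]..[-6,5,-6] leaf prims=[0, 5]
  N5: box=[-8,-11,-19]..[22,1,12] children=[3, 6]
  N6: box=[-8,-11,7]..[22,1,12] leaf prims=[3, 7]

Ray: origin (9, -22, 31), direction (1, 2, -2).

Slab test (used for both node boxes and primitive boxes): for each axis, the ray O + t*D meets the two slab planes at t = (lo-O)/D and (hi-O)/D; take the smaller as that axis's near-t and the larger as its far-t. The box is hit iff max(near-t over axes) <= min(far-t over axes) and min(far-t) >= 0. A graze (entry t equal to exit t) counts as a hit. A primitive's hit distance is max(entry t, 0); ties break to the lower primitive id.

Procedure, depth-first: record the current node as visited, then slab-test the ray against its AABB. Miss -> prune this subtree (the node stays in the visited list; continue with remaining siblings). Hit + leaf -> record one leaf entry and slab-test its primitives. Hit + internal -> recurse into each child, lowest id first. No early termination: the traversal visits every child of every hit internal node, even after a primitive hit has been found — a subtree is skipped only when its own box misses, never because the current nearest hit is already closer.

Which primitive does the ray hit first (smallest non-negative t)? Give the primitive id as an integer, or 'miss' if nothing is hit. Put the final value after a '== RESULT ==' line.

Trace the traversal:
N0 x:[-28,13] y:[11/2,39/2] z:[19/2,25] -> hit [19/2,13], descend [2, 5]
  N2 x:[-28,-14] y:[9,39/2] z:[23/2,23] -> miss, prune
  N5 x:[-17,13] y:[11/2,23/2] z:[19/2,25] -> hit [19/2,23/2], descend [3, 6]
    N3 x:[-11,4] y:[6,10] z:[33/2,25] -> miss, prune
    N6 x:[-17,13] y:[11/2,23/2] z:[19/2,12] -> hit [19/2,23/2] leaf, test {P3@t=11, P7(miss)}

Summary -> nodes [0, 2, 5, 3, 6]; box-tests=5; leaf-entries=1; first=P3

== RESULT ==
3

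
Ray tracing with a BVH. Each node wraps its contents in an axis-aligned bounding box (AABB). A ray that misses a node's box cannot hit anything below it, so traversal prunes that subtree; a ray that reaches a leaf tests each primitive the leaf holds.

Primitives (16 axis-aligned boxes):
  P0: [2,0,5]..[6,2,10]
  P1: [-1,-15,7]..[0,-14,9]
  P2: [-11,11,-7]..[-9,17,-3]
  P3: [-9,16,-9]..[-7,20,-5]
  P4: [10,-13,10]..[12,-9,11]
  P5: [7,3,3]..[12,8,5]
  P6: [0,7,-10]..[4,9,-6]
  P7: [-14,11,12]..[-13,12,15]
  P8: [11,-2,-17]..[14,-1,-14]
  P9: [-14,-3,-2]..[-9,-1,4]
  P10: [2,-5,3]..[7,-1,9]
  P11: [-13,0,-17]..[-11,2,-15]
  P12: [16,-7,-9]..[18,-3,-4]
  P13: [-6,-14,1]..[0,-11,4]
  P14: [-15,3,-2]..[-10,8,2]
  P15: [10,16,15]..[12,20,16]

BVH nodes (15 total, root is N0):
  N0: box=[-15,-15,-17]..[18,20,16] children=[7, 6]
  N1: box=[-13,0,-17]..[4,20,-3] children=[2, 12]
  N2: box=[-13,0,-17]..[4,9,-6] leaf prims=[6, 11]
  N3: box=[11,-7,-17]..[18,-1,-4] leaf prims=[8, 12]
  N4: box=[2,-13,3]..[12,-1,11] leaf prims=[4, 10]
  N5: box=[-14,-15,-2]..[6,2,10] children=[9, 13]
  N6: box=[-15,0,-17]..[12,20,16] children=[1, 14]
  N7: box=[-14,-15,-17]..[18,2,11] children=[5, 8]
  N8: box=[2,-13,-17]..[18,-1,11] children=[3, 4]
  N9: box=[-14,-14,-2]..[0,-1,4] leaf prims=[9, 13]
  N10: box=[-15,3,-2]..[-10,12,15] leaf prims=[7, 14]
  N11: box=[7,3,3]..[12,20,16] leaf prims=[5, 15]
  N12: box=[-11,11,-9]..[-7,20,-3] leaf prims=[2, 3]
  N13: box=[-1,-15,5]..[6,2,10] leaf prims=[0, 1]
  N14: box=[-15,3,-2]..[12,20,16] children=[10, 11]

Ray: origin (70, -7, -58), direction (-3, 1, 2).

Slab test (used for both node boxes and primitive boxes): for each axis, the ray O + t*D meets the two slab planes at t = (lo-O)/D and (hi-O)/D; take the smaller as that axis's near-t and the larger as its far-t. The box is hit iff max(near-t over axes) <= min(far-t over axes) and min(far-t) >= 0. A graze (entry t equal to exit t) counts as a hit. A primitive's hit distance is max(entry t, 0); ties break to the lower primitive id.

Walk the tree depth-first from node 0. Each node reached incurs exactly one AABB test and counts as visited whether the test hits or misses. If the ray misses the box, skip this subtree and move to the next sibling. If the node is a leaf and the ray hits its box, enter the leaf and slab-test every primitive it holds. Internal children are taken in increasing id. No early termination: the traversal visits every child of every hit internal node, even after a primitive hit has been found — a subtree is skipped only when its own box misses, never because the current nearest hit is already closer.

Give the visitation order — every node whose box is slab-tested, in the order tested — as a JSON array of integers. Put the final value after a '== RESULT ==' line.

Walk:
N0 x:[52/3,85/3] y:[-8,27] z:[41/2,37] -> hit [41/2,27], descend [6, 7]
  N6 x:[58/3,85/3] y:[7,27] z:[41/2,37] -> hit [41/2,27], descend [1, 14]
    N1 x:[22,83/3] y:[7,27] z:[41/2,55/2] -> hit [22,27], descend [2, 12]
      N2 x:[22,83/3] y:[7,16] z:[41/2,26] -> miss, prune
      N12 x:[77/3,27] y:[18,27] z:[49/2,55/2] -> hit [77/3,27] leaf, test {P2(miss), P3@t=77/3}
    N14 x:[58/3,85/3] y:[10,27] z:[28,37] -> miss, prune
  N7 x:[52/3,28] y:[-8,9] z:[41/2,69/2] -> miss, prune

Summary -> nodes [0, 6, 1, 2, 12, 14, 7]; box-tests=7; leaf-entries=1; first=P3

== RESULT ==
[0, 6, 1, 2, 12, 14, 7]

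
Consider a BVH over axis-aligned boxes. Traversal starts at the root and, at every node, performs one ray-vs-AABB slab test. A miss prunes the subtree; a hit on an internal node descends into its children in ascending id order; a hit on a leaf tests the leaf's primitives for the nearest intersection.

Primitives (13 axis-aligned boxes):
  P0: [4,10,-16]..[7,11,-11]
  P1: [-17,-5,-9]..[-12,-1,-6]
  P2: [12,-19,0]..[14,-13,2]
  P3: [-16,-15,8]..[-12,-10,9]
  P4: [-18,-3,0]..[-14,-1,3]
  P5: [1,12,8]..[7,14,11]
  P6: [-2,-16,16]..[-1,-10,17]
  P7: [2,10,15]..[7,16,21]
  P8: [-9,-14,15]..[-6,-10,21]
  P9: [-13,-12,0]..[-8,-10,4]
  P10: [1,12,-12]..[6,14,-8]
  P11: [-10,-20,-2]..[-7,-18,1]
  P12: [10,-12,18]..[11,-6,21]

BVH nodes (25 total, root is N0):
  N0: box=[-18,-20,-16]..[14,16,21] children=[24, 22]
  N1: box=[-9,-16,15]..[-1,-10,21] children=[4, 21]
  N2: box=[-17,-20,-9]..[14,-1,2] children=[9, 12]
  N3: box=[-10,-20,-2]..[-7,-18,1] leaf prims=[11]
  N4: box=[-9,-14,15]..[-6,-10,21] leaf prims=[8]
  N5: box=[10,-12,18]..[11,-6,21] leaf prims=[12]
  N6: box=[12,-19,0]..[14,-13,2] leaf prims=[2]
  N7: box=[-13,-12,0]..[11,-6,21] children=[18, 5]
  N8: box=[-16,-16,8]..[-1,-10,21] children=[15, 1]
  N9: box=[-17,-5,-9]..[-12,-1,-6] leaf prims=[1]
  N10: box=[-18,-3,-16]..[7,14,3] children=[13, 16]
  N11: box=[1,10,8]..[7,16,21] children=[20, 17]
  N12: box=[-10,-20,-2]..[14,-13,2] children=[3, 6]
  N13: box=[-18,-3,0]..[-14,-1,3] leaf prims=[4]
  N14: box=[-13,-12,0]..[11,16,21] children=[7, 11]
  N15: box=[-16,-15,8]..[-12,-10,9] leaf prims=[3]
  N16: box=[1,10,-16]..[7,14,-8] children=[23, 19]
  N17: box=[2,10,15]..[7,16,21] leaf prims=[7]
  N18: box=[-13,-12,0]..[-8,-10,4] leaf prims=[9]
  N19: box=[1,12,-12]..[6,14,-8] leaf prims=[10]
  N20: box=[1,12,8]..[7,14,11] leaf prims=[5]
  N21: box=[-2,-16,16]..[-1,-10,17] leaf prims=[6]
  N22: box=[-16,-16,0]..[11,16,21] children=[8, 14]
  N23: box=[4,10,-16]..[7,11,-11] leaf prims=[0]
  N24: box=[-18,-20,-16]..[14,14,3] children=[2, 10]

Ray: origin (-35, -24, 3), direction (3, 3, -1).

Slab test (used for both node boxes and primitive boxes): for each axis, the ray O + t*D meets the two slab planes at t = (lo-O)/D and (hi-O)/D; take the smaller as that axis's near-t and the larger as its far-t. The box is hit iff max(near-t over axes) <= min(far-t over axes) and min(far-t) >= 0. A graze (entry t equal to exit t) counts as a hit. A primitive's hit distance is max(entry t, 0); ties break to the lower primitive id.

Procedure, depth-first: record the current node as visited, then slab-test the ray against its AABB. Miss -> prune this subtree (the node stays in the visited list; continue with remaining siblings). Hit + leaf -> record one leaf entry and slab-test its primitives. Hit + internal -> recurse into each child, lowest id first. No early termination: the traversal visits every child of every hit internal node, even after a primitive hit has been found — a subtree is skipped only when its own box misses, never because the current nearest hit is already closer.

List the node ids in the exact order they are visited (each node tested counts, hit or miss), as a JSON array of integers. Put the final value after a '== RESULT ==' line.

Walk:
N0 x:[17/3,49/3] y:[4/3,40/3] z:[-18,19] -> hit [17/3,40/3], descend [22, 24]
  N22 x:[19/3,46/3] y:[8/3,40/3] z:[-18,3] -> miss, prune
  N24 x:[17/3,49/3] y:[4/3,38/3] z:[0,19] -> hit [17/3,38/3], descend [2, 10]
    N2 x:[6,49/3] y:[4/3,23/3] z:[1,12] -> hit [6,23/3], descend [9, 12]
      N9 x:[6,23/3] y:[19/3,23/3] z:[9,12] -> miss, prune
      N12 x:[25/3,49/3] y:[4/3,11/3] z:[1,5] -> miss, prune
    N10 x:[17/3,14] y:[7,38/3] z:[0,19] -> hit [7,38/3], descend [13, 16]
      N13 x:[17/3,7] y:[7,23/3] z:[0,3] -> miss, prune
      N16 x:[12,14] y:[34/3,38/3] z:[11,19] -> hit [12,38/3], descend [19, 23]
        N19 x:[12,41/3] y:[12,38/3] z:[11,15] -> hit [12,38/3] leaf, test {P10@t=12}
        N23 x:[13,14] y:[34/3,35/3] z:[14,19] -> miss, prune

Summary -> nodes [0, 22, 24, 2, 9, 12, 10, 13, 16, 19, 23]; box-tests=11; leaf-entries=1; first=P10

== RESULT ==
[0, 22, 24, 2, 9, 12, 10, 13, 16, 19, 23]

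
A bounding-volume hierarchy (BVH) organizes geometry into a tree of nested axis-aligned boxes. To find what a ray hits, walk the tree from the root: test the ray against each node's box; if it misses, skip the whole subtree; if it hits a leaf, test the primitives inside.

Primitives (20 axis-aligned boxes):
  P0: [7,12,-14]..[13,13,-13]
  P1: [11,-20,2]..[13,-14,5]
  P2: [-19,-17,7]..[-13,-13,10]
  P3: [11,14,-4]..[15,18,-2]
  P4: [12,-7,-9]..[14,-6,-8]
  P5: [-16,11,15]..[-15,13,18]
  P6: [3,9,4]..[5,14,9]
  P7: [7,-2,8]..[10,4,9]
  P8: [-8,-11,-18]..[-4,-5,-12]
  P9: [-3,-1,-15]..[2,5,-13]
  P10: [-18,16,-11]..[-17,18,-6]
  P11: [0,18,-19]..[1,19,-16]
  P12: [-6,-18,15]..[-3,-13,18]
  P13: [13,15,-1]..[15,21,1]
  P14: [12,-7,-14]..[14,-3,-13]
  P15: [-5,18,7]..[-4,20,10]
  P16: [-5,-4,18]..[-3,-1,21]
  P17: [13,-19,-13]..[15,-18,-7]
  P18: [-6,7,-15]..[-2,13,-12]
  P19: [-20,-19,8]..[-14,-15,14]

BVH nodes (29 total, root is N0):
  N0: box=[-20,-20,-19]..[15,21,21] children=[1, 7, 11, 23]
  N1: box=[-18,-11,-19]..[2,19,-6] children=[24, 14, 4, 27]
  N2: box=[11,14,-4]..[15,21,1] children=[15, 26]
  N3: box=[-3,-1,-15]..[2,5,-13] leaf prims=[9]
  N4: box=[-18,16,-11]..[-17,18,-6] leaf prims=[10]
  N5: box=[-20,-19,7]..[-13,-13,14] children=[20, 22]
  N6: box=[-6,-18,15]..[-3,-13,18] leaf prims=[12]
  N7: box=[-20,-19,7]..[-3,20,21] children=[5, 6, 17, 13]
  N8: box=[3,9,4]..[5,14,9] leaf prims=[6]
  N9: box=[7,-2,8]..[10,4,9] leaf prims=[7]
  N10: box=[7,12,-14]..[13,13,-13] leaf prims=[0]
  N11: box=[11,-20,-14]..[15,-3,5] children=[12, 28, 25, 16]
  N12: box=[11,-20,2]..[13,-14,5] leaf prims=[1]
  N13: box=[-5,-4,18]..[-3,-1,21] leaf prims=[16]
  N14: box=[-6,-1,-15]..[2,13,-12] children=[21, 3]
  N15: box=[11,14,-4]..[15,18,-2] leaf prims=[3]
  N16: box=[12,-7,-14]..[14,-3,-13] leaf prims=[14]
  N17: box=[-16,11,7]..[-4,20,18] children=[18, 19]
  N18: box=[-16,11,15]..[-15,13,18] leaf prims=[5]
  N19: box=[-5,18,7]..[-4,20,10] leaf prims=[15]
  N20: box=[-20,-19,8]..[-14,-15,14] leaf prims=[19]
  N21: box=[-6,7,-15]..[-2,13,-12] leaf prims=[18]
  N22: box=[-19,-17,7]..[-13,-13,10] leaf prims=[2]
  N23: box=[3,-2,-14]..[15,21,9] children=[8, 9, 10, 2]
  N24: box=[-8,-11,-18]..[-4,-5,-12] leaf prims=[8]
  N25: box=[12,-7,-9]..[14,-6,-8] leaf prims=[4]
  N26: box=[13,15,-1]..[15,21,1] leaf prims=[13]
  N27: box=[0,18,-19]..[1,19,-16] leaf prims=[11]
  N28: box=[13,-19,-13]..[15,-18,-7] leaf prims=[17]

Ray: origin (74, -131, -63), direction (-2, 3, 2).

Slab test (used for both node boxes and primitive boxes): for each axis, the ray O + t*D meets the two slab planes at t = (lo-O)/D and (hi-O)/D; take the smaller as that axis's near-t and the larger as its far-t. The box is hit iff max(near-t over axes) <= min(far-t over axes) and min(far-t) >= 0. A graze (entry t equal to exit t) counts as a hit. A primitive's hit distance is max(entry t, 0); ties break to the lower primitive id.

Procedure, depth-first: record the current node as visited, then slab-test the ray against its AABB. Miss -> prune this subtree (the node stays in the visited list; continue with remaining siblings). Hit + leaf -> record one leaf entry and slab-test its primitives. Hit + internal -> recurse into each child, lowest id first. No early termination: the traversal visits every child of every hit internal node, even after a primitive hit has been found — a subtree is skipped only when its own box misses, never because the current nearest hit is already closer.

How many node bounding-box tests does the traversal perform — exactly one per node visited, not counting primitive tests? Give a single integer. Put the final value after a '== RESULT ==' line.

Trace the traversal:
N0 x:[59/2,47] y:[37,152/3] z:[22,42] -> hit [37,42], descend [1, 7, 11, 23]
  N1 x:[36,46] y:[40,50] z:[22,57/2] -> miss, prune
  N7 x:[77/2,47] y:[112/3,151/3] z:[35,42] -> hit [77/2,42], descend [5, 6, 13, 17]
    N5 x:[87/2,47] y:[112/3,118/3] z:[35,77/2] -> miss, prune
    N6 x:[77/2,40] y:[113/3,118/3] z:[39,81/2] -> hit [39,118/3] leaf, test {P12@t=39}
    N13 x:[77/2,79/2] y:[127/3,130/3] z:[81/2,42] -> miss, prune
    N17 x:[39,45] y:[142/3,151/3] z:[35,81/2] -> miss, prune
  N11 x:[59/2,63/2] y:[37,128/3] z:[49/2,34] -> miss, prune
  N23 x:[59/2,71/2] y:[43,152/3] z:[49/2,36] -> miss, prune

Summary -> nodes [0, 1, 7, 5, 6, 13, 17, 11, 23]; box-tests=9; leaf-entries=1; first=P12

== RESULT ==
9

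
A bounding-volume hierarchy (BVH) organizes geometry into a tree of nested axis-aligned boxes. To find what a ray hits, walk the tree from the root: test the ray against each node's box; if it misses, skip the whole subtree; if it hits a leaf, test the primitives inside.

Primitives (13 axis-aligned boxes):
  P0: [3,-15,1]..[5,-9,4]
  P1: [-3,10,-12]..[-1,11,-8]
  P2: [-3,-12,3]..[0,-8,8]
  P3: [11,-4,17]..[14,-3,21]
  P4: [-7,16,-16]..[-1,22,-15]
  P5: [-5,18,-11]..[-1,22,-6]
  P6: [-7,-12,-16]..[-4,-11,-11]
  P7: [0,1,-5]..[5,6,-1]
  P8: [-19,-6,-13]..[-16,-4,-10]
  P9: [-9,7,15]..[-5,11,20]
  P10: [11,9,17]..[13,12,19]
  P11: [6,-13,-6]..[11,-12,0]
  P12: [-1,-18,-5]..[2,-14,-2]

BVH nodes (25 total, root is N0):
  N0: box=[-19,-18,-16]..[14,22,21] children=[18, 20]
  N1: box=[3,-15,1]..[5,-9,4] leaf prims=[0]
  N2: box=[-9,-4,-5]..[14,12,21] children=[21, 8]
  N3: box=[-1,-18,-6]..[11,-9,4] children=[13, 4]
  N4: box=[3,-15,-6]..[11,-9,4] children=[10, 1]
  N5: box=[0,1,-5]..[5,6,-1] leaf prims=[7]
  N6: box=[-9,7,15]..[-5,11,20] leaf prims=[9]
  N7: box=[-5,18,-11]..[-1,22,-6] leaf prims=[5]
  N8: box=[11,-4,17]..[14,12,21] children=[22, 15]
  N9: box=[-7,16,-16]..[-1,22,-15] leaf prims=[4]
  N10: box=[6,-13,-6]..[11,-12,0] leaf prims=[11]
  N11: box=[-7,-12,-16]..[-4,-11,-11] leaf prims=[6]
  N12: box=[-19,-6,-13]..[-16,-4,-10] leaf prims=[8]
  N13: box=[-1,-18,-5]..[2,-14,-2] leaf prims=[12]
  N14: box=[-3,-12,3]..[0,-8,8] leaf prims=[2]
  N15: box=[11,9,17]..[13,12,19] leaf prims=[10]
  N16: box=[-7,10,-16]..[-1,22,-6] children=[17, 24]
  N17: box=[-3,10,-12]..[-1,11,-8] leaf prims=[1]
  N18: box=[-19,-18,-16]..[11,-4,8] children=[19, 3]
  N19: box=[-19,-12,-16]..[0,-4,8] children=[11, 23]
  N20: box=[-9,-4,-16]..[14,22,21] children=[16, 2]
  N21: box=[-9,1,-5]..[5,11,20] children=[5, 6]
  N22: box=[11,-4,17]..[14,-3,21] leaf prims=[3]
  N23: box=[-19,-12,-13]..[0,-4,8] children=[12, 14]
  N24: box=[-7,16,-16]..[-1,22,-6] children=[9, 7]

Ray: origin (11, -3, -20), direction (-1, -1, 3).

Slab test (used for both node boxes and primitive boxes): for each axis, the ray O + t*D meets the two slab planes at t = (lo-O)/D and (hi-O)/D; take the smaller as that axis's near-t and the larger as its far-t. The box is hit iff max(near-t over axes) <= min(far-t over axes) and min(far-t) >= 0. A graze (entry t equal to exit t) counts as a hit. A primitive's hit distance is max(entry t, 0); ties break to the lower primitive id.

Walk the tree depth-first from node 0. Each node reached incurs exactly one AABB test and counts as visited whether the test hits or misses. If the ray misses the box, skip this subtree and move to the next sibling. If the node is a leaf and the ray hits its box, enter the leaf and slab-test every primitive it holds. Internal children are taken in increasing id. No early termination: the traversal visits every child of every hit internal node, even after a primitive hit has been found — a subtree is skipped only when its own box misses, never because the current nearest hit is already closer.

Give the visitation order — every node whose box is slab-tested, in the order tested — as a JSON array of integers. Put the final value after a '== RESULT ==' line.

Walk:
N0 x:[-3,30] y:[-25,15] z:[4/3,41/3] -> hit [4/3,41/3], descend [18, 20]
  N18 x:[0,30] y:[1,15] z:[4/3,28/3] -> hit [4/3,28/3], descend [3, 19]
    N3 x:[0,12] y:[6,15] z:[14/3,8] -> hit [6,8], descend [4, 13]
      N4 x:[0,8] y:[6,12] z:[14/3,8] -> hit [6,8], descend [1, 10]
        N1 x:[6,8] y:[6,12] z:[7,8] -> hit [7,8] leaf, test {P0@t=7}
        N10 x:[0,5] y:[9,10] z:[14/3,20/3] -> miss, prune
      N13 x:[9,12] y:[11,15] z:[5,6] -> miss, prune
    N19 x:[11,30] y:[1,9] z:[4/3,28/3] -> miss, prune
  N20 x:[-3,20] y:[-25,1] z:[4/3,41/3] -> miss, prune

order=[0, 18, 3, 4, 1, 10, 13, 19, 20]  |boxes|=9  |leaves|=1  hit=P0

== RESULT ==
[0, 18, 3, 4, 1, 10, 13, 19, 20]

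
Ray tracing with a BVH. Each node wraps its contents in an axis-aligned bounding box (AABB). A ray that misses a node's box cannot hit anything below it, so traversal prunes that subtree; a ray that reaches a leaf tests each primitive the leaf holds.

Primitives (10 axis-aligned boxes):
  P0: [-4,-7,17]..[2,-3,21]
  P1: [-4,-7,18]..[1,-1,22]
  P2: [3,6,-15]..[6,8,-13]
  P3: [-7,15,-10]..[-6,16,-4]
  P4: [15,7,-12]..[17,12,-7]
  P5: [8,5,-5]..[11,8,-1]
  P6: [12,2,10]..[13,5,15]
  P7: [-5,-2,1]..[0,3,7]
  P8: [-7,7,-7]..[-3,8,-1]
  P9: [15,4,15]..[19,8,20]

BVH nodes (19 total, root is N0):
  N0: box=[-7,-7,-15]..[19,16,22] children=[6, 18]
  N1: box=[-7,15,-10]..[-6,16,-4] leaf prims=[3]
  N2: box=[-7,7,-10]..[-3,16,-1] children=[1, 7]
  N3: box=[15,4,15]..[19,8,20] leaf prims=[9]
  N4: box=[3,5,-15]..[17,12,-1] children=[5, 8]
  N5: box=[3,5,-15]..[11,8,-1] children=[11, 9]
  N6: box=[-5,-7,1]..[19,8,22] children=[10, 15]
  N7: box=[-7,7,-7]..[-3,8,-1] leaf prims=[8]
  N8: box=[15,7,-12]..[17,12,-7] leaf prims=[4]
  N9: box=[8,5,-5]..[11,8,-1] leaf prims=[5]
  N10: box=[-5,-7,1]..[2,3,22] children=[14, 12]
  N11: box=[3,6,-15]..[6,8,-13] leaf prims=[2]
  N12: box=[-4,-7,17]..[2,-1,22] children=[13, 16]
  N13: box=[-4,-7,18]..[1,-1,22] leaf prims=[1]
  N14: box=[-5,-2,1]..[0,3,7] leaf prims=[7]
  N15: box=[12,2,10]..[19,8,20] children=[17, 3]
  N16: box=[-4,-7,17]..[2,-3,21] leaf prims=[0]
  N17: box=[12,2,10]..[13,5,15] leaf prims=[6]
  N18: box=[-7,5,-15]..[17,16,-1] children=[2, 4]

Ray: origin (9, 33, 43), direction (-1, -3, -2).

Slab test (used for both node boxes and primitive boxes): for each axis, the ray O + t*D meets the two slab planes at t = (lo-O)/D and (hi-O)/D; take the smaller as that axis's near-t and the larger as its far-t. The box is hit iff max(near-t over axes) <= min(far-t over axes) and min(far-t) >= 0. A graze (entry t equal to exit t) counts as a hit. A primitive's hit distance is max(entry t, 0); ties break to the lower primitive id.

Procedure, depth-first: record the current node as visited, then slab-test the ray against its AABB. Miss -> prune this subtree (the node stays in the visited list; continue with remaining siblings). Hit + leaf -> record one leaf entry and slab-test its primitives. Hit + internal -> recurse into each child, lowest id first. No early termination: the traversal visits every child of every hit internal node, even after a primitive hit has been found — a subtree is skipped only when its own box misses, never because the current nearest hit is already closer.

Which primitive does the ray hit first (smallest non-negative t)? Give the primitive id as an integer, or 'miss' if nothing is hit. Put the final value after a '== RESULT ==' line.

Walk:
N0 x:[-10,16] y:[17/3,40/3] z:[21/2,29] -> hit [21/2,40/3], descend [6, 18]
  N6 x:[-10,14] y:[25/3,40/3] z:[21/2,21] -> hit [21/2,40/3], descend [10, 15]
    N10 x:[7,14] y:[10,40/3] z:[21/2,21] -> hit [21/2,40/3], descend [12, 14]
      N12 x:[7,13] y:[34/3,40/3] z:[21/2,13] -> hit [34/3,13], descend [13, 16]
        N13 x:[8,13] y:[34/3,40/3] z:[21/2,25/2] -> hit [34/3,25/2] leaf, test {P1@t=34/3}
        N16 x:[7,13] y:[12,40/3] z:[11,13] -> hit [12,13] leaf, test {P0@t=12}
      N14 x:[9,14] y:[10,35/3] z:[18,21] -> miss, prune
    N15 x:[-10,-3] y:[25/3,31/3] z:[23/2,33/2] -> miss, prune
  N18 x:[-8,16] y:[17/3,28/3] z:[22,29] -> miss, prune

9 AABB tests over nodes [0, 6, 10, 12, 13, 16, 14, 15, 18]; 2 leaves entered; closest P1.

== RESULT ==
1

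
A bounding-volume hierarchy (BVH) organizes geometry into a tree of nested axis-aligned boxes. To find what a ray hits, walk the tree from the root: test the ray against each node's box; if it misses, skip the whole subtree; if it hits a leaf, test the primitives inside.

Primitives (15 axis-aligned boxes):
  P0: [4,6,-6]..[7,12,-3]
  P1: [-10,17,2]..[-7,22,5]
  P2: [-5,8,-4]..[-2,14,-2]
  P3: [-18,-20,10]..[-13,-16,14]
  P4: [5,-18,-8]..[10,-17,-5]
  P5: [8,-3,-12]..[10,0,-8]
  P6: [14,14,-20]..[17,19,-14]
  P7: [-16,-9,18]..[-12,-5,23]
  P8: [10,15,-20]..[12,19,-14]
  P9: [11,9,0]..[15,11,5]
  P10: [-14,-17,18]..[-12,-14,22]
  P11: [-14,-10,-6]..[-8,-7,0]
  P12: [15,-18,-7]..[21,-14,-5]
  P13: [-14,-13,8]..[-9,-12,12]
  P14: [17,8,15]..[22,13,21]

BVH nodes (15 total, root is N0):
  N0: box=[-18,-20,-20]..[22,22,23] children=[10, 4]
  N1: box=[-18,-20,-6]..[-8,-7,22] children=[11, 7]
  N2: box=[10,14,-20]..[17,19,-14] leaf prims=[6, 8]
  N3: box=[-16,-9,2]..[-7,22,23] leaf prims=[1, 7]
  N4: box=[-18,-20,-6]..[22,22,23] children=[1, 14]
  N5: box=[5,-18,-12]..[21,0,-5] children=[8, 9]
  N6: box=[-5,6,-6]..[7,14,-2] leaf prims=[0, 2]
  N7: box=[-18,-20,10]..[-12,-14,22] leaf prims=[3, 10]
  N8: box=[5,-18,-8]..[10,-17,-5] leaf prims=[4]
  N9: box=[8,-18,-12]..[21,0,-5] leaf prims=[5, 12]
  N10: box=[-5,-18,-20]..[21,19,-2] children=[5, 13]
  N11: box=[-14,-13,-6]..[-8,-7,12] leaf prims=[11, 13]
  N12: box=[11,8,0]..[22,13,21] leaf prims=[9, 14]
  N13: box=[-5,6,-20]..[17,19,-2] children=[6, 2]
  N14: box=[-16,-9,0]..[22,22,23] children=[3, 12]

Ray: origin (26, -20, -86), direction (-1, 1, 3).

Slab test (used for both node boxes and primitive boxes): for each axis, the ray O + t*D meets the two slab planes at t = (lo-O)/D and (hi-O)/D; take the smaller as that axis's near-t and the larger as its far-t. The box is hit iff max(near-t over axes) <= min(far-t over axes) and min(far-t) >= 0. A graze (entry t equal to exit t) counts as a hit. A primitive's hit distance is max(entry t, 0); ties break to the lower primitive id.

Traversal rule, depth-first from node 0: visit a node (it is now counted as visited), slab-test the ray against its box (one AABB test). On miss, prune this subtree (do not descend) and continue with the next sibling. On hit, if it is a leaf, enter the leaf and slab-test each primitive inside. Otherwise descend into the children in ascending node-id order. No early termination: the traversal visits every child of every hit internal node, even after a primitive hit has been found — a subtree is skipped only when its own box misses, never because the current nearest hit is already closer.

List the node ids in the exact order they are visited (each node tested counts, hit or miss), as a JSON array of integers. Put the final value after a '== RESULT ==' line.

Traverse from the root:
N0 x:[4,44] y:[0,42] z:[22,109/3] -> hit [22,109/3], descend [4, 10]
  N4 x:[4,44] y:[0,42] z:[80/3,109/3] -> hit [80/3,109/3], descend [1, 14]
    N1 x:[34,44] y:[0,13] z:[80/3,36] -> miss, prune
    N14 x:[4,42] y:[11,42] z:[86/3,109/3] -> hit [86/3,109/3], descend [3, 12]
      N3 x:[33,42] y:[11,42] z:[88/3,109/3] -> hit [33,109/3] leaf, test {P1(miss), P7(miss)}
      N12 x:[4,15] y:[28,33] z:[86/3,107/3] -> miss, prune
  N10 x:[5,31] y:[2,39] z:[22,28] -> hit [22,28], descend [5, 13]
    N5 x:[5,21] y:[2,20] z:[74/3,27] -> miss, prune
    N13 x:[9,31] y:[26,39] z:[22,28] -> hit [26,28], descend [2, 6]
      N2 x:[9,16] y:[34,39] z:[22,24] -> miss, prune
      N6 x:[19,31] y:[26,34] z:[80/3,28] -> hit [80/3,28] leaf, test {P0(miss), P2@t=28}

Visited [0, 4, 1, 14, 3, 12, 10, 5, 13, 2, 6]. Tests: 11 box, 2 leaf. Nearest: P2.

== RESULT ==
[0, 4, 1, 14, 3, 12, 10, 5, 13, 2, 6]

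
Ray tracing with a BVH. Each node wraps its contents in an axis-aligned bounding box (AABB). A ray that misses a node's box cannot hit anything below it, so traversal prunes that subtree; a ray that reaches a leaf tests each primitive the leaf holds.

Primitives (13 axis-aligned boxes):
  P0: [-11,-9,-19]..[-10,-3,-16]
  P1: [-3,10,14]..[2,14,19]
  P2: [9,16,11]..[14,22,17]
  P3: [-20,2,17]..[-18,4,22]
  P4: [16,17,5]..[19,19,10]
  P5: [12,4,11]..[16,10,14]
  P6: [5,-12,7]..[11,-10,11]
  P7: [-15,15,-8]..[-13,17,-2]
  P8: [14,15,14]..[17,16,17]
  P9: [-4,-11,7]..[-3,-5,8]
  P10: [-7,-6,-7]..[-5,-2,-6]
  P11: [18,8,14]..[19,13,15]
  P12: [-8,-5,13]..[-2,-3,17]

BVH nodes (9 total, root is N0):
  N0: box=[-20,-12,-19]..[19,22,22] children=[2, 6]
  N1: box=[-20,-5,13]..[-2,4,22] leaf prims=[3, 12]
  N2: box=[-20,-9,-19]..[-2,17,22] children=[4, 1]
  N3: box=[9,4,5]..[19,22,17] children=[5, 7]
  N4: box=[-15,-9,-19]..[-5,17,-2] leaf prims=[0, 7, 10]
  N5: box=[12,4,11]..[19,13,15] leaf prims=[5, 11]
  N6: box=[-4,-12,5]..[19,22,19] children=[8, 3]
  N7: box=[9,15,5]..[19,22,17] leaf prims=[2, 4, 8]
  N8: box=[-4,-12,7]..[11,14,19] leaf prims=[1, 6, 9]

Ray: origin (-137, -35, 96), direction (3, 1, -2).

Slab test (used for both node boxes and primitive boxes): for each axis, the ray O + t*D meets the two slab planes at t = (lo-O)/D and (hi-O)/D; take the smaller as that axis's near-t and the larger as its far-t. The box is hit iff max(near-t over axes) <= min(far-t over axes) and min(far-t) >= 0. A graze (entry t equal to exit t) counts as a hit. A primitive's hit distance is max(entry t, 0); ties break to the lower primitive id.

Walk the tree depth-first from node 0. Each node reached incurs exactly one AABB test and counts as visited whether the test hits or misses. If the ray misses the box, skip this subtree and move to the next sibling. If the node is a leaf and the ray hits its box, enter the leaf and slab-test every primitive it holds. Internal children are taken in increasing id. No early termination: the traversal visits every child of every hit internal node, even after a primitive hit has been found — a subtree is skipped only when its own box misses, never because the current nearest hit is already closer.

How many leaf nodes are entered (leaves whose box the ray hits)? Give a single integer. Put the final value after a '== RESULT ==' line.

Traverse from the root:
N0 x:[39,52] y:[23,57] z:[37,115/2] -> hit [39,52], descend [2, 6]
  N2 x:[39,45] y:[26,52] z:[37,115/2] -> hit [39,45], descend [1, 4]
    N1 x:[39,45] y:[30,39] z:[37,83/2] -> hit [39,39] leaf, test {P3@t=39, P12(miss)}
    N4 x:[122/3,44] y:[26,52] z:[49,115/2] -> miss, prune
  N6 x:[133/3,52] y:[23,57] z:[77/2,91/2] -> hit [133/3,91/2], descend [3, 8]
    N3 x:[146/3,52] y:[39,57] z:[79/2,91/2] -> miss, prune
    N8 x:[133/3,148/3] y:[23,49] z:[77/2,89/2] -> hit [133/3,89/2] leaf, test {P1(miss), P6(miss), P9(miss)}

order=[0, 2, 1, 4, 6, 3, 8]  |boxes|=7  |leaves|=2  hit=P3

== RESULT ==
2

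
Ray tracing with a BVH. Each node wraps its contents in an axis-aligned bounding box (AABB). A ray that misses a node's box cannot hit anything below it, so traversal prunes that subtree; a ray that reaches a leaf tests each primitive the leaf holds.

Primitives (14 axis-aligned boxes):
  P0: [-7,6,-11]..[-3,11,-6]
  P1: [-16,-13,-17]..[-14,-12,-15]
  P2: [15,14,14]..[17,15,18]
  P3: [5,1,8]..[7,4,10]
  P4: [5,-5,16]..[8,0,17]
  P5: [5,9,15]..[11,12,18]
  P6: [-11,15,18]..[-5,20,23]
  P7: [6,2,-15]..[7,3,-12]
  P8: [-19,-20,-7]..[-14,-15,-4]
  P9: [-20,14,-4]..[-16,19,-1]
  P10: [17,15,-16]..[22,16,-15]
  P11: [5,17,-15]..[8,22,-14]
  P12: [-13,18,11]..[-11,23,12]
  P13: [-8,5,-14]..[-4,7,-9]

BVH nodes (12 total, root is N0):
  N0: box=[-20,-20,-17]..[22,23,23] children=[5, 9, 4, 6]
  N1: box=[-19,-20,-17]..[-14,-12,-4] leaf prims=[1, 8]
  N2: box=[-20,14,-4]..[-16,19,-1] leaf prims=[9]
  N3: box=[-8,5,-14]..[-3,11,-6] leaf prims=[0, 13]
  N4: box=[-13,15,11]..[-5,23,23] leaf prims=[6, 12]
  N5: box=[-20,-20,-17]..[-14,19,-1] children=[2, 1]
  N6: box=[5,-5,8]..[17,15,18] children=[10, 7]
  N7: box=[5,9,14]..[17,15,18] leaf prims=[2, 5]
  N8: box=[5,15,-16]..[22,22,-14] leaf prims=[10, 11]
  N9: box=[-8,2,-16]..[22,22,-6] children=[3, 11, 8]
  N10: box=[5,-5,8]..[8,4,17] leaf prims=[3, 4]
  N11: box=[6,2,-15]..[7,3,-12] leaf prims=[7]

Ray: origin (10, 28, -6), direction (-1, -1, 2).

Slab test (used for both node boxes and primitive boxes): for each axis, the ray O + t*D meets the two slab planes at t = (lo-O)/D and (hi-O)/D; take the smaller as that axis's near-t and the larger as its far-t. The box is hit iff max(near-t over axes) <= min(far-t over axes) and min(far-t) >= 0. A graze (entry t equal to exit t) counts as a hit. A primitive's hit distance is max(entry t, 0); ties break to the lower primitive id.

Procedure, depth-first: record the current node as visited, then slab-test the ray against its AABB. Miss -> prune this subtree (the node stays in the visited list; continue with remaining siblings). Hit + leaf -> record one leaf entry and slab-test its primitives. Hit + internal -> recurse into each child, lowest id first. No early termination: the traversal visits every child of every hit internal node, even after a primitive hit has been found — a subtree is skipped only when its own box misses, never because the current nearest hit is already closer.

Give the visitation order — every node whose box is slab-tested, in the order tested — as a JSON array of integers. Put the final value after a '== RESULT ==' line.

Traverse from the root:
N0 x:[-12,30] y:[5,48] z:[-11/2,29/2] -> hit [5,29/2], descend [4, 5, 6, 9]
  N4 x:[15,23] y:[5,13] z:[17/2,29/2] -> miss, prune
  N5 x:[24,30] y:[9,48] z:[-11/2,5/2] -> miss, prune
  N6 x:[-7,5] y:[13,33] z:[7,12] -> miss, prune
  N9 x:[-12,18] y:[6,26] z:[-5,0] -> miss, prune

order=[0, 4, 5, 6, 9]  |boxes|=5  |leaves|=0  hit=miss

== RESULT ==
[0, 4, 5, 6, 9]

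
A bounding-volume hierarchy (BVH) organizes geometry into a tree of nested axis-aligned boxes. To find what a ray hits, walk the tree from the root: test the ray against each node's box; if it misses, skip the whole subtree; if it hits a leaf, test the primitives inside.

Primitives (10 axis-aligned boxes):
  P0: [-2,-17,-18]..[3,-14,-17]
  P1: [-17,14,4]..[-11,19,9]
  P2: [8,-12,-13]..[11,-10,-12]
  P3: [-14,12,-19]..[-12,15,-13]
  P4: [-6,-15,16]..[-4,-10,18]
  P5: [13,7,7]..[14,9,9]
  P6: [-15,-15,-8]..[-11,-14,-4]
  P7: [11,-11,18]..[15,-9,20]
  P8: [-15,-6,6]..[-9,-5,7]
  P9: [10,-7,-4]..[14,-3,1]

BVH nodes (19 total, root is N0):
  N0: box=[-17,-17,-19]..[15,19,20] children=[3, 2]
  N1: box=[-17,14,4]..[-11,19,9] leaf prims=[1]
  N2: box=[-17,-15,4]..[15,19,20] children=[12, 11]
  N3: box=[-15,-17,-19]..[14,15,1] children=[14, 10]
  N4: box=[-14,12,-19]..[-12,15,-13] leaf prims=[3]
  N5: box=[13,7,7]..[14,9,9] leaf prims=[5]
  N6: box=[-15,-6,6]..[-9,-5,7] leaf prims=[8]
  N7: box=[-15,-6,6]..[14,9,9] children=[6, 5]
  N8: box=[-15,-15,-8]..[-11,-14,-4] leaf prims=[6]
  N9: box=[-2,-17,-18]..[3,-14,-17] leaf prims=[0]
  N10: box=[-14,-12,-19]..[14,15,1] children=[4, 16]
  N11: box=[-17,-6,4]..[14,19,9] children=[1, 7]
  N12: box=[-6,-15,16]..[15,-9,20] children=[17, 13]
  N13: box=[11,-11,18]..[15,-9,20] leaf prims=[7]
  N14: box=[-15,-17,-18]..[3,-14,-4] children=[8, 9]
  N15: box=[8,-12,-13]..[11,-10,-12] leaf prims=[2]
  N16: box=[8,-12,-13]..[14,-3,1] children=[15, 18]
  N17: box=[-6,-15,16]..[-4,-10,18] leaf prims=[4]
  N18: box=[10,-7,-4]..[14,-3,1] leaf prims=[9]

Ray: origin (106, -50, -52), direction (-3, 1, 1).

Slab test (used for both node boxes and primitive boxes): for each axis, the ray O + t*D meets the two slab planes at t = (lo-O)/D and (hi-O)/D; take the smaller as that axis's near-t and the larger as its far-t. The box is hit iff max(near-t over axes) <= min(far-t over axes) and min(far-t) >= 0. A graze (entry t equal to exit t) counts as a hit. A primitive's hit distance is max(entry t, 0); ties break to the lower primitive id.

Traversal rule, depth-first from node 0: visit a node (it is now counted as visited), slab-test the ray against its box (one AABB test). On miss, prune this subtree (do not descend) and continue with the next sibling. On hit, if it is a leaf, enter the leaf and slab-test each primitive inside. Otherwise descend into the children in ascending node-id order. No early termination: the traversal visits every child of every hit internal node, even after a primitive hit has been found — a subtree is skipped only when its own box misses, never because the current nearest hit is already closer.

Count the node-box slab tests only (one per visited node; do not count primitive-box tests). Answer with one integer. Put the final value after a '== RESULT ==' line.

Traverse from the root:
N0 x:[91/3,41] y:[33,69] z:[33,72] -> hit [33,41], descend [2, 3]
  N2 x:[91/3,41] y:[35,69] z:[56,72] -> miss, prune
  N3 x:[92/3,121/3] y:[33,65] z:[33,53] -> hit [33,121/3], descend [10, 14]
    N10 x:[92/3,40] y:[38,65] z:[33,53] -> hit [38,40], descend [4, 16]
      N4 x:[118/3,40] y:[62,65] z:[33,39] -> miss, prune
      N16 x:[92/3,98/3] y:[38,47] z:[39,53] -> miss, prune
    N14 x:[103/3,121/3] y:[33,36] z:[34,48] -> hit [103/3,36], descend [8, 9]
      N8 x:[39,121/3] y:[35,36] z:[44,48] -> miss, prune
      N9 x:[103/3,36] y:[33,36] z:[34,35] -> hit [103/3,35] leaf, test {P0@t=103/3}

Visited [0, 2, 3, 10, 4, 16, 14, 8, 9]. Tests: 9 box, 1 leaf. Nearest: P0.

== RESULT ==
9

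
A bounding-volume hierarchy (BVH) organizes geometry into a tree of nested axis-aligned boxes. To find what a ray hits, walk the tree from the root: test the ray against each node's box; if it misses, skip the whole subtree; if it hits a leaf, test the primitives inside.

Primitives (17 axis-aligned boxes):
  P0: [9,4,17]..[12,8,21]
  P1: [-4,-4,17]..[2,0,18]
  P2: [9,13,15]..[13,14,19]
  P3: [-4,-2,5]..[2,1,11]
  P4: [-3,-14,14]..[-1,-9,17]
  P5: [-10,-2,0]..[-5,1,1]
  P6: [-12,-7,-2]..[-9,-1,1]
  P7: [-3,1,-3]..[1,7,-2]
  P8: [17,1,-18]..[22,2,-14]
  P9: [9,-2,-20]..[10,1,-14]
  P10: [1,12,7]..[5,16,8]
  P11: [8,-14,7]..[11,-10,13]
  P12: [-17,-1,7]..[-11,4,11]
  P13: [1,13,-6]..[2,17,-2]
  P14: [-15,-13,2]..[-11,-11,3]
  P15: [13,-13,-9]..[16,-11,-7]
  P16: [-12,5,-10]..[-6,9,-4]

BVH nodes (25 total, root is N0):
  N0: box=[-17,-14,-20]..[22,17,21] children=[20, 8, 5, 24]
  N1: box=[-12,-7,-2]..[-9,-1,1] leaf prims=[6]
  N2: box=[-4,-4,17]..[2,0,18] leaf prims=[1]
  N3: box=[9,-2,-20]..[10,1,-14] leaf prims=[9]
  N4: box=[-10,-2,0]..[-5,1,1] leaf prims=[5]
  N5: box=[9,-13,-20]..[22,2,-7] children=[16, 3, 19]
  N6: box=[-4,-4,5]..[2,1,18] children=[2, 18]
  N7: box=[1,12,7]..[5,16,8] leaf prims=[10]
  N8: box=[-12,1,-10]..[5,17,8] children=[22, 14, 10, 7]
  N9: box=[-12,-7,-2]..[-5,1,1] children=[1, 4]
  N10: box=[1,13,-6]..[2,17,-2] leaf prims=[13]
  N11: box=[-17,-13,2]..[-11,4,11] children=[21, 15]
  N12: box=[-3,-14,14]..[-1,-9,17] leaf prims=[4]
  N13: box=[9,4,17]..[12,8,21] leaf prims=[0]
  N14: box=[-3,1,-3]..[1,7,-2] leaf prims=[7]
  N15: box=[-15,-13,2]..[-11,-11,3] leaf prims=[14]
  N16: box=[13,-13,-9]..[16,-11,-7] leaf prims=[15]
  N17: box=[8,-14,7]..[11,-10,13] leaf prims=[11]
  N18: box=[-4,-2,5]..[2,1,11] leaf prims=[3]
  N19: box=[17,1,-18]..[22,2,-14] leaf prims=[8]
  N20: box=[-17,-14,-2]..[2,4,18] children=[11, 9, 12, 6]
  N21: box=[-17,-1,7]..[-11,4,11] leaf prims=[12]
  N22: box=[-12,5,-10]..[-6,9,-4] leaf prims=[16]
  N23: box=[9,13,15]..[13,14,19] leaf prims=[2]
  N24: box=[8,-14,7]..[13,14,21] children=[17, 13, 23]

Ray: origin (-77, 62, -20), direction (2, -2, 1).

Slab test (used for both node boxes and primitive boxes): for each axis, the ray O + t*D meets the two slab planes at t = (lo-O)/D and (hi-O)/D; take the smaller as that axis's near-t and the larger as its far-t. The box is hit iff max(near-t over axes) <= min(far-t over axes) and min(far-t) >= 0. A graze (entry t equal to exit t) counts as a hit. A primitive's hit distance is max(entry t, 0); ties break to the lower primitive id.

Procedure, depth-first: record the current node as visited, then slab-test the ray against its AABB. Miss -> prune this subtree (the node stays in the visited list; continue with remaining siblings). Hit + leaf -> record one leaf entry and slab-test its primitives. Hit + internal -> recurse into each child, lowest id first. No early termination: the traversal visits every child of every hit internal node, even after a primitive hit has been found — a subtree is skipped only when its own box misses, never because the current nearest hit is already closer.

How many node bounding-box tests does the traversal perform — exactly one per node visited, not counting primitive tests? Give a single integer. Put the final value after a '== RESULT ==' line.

Walk:
N0 x:[30,99/2] y:[45/2,38] z:[0,41] -> hit [30,38], descend [5, 8, 20, 24]
  N5 x:[43,99/2] y:[30,75/2] z:[0,13] -> miss, prune
  N8 x:[65/2,41] y:[45/2,61/2] z:[10,28] -> miss, prune
  N20 x:[30,79/2] y:[29,38] z:[18,38] -> hit [30,38], descend [6, 9, 11, 12]
    N6 x:[73/2,79/2] y:[61/2,33] z:[25,38] -> miss, prune
    N9 x:[65/2,36] y:[61/2,69/2] z:[18,21] -> miss, prune
    N11 x:[30,33] y:[29,75/2] z:[22,31] -> hit [30,31], descend [15, 21]
      N15 x:[31,33] y:[73/2,75/2] z:[22,23] -> miss, prune
      N21 x:[30,33] y:[29,63/2] z:[27,31] -> hit [30,31] leaf, test {P12@t=30}
    N12 x:[37,38] y:[71/2,38] z:[34,37] -> hit [37,37] leaf, test {P4@t=37}
  N24 x:[85/2,45] y:[24,38] z:[27,41] -> miss, prune

Summary -> nodes [0, 5, 8, 20, 6, 9, 11, 15, 21, 12, 24]; box-tests=11; leaf-entries=2; first=P12

== RESULT ==
11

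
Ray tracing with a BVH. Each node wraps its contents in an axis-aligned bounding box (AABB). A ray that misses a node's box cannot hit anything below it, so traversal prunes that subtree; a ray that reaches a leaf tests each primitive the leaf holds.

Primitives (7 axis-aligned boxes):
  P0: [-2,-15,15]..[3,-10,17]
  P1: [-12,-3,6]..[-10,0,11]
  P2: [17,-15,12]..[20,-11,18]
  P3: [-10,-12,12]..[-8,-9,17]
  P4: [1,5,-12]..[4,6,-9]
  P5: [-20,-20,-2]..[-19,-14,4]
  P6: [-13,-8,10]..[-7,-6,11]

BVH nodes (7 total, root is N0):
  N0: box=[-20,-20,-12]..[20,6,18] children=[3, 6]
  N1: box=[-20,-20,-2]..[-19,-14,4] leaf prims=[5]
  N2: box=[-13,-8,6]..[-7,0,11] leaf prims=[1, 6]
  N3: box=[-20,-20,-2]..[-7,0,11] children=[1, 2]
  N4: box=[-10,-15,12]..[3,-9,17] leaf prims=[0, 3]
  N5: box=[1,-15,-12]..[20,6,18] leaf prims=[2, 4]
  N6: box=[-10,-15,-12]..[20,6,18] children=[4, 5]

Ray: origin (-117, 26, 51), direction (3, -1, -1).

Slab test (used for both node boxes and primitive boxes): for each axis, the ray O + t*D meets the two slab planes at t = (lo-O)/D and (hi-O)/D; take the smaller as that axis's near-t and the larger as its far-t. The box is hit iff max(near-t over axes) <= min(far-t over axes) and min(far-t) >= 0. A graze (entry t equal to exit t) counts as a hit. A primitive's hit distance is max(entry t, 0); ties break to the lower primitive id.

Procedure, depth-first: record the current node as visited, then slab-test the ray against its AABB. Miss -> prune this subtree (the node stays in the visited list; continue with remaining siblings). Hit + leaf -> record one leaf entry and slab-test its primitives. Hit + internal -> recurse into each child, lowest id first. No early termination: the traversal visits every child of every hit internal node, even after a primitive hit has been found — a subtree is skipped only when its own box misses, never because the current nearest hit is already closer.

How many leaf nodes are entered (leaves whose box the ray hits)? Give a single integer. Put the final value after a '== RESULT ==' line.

Traverse from the root:
N0 x:[97/3,137/3] y:[20,46] z:[33,63] -> hit [33,137/3], descend [3, 6]
  N3 x:[97/3,110/3] y:[26,46] z:[40,53] -> miss, prune
  N6 x:[107/3,137/3] y:[20,41] z:[33,63] -> hit [107/3,41], descend [4, 5]
    N4 x:[107/3,40] y:[35,41] z:[34,39] -> hit [107/3,39] leaf, test {P0(miss), P3@t=107/3}
    N5 x:[118/3,137/3] y:[20,41] z:[33,63] -> hit [118/3,41] leaf, test {P2(miss), P4(miss)}

Summary -> nodes [0, 3, 6, 4, 5]; box-tests=5; leaf-entries=2; first=P3

== RESULT ==
2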